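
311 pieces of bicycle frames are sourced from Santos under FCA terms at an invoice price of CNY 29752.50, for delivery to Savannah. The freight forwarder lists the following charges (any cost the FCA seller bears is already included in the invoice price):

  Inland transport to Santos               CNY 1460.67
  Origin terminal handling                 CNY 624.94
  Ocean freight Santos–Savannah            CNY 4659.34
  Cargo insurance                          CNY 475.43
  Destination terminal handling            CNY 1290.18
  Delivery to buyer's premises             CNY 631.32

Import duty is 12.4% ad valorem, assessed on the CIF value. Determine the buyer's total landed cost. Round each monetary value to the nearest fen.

FCA: the seller delivers export-cleared goods to the carrier; the buyer bears costs from that point.
Already in the invoice (seller's account under FCA): inland to port — exclude.
CIF value = FCA price + origin terminal + freight + insurance = 29752.50 + 624.94 + 4659.34 + 475.43 = 35512.21
Import duty = 35512.21 × 12.4% = 4403.51
Buyer bears: origin terminal 624.94 + freight 4659.34 + insurance 475.43 + destination terminal 1290.18 + delivery 631.32 + duty 4403.51 = 12084.72
Landed cost = invoice 29752.50 + 12084.72 = 41837.22

Total landed cost: CNY 41837.22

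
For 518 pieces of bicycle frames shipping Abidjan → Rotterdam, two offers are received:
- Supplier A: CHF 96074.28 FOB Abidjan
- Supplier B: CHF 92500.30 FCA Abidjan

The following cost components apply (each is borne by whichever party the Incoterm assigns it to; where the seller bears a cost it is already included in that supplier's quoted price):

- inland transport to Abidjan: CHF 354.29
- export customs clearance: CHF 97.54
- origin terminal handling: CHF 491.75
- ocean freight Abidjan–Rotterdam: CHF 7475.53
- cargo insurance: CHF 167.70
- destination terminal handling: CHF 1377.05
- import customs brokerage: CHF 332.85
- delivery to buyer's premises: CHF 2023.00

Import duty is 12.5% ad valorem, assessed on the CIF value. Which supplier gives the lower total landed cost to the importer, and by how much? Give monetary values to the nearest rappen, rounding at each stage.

Supplier B is cheaper by CHF 3467.51

Supplier A (FOB):
CIF value = FOB price + freight + insurance = 96074.28 + 7475.53 + 167.70 = 103717.51
Import duty = 103717.51 × 12.5% = 12964.69
Buyer bears (A): 7475.53 + 167.70 + 1377.05 + 332.85 + 2023.00 = 11376.13
Landed cost (A) = invoice 96074.28 + 11376.13 + duty 12964.69 = 120415.10
Supplier B (FCA):
CIF value = FCA price + origin terminal + freight + insurance = 92500.30 + 491.75 + 7475.53 + 167.70 = 100635.28
Import duty = 100635.28 × 12.5% = 12579.41
Buyer bears (B): 491.75 + 7475.53 + 167.70 + 1377.05 + 332.85 + 2023.00 = 11867.88
Landed cost (B) = invoice 92500.30 + 11867.88 + duty 12579.41 = 116947.59
Difference = |120415.10 − 116947.59| = 3467.51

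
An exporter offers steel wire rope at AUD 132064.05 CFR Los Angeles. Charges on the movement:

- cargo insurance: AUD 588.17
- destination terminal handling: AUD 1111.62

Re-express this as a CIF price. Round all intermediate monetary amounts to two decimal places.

Not relevant to the conversion: destination terminal — on the buyer under both terms; not part of either seller's price.
From CFR to CIF, the seller additionally bears: insurance.
CIF price = 132064.05 + 588.17 = 132652.22

CIF price: AUD 132652.22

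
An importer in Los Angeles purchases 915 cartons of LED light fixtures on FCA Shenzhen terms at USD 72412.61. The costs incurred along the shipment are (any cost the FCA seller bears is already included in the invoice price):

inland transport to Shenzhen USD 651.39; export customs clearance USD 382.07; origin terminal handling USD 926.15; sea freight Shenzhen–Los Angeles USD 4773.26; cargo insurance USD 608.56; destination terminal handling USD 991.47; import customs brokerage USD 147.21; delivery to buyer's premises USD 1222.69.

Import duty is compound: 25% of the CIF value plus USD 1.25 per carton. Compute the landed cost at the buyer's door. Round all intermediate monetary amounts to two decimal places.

Total landed cost: USD 101905.85

FCA: the seller delivers export-cleared goods to the carrier; the buyer bears costs from that point.
Already in the invoice (seller's account under FCA): inland to port, export clearance — exclude.
CIF value = FCA price + origin terminal + freight + insurance = 72412.61 + 926.15 + 4773.26 + 608.56 = 78720.58
Ad valorem component: 78720.58 × 25% = 19680.15
Specific component: 915 × 1.25 = 1143.75
Import duty = 19680.15 + 1143.75 = 20823.90
Buyer bears: origin terminal 926.15 + freight 4773.26 + insurance 608.56 + destination terminal 991.47 + brokerage 147.21 + delivery 1222.69 + duty 20823.90 = 29493.24
Landed cost = invoice 72412.61 + 29493.24 = 101905.85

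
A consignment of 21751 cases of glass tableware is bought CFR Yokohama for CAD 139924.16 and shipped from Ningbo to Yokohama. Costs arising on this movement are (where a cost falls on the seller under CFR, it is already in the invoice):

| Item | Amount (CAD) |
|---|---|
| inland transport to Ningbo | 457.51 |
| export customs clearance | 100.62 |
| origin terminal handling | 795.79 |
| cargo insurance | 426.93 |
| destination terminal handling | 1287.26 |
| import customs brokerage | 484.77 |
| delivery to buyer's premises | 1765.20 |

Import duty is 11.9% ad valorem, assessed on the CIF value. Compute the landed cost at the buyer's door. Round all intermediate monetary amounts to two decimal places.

CFR: the seller pays costs through ocean freight to the destination port, but not insurance.
Already in the invoice (seller's account under CFR): inland to port, export clearance, origin terminal — exclude.
CIF value = CFR price + insurance = 139924.16 + 426.93 = 140351.09
Import duty = 140351.09 × 11.9% = 16701.78
Buyer bears: insurance 426.93 + destination terminal 1287.26 + brokerage 484.77 + delivery 1765.20 + duty 16701.78 = 20665.94
Landed cost = invoice 139924.16 + 20665.94 = 160590.10

Total landed cost: CAD 160590.10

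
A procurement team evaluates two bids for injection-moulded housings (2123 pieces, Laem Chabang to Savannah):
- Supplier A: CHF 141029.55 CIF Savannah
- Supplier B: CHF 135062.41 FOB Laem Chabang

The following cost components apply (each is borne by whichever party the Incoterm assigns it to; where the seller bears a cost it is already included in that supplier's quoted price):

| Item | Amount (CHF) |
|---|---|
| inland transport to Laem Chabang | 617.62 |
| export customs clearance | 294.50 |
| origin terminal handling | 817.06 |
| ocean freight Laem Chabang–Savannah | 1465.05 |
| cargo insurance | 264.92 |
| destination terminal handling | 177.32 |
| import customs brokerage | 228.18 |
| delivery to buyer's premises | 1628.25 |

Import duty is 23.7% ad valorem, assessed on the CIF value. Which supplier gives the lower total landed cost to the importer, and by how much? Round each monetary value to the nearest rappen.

Supplier A (CIF):
The CIF price already equals the CIF value: 141029.55
Import duty = 141029.55 × 23.7% = 33424.00
Buyer bears (A): 177.32 + 228.18 + 1628.25 = 2033.75
Landed cost (A) = invoice 141029.55 + 2033.75 + duty 33424.00 = 176487.30
Supplier B (FOB):
CIF value = FOB price + freight + insurance = 135062.41 + 1465.05 + 264.92 = 136792.38
Import duty = 136792.38 × 23.7% = 32419.79
Buyer bears (B): 1465.05 + 264.92 + 177.32 + 228.18 + 1628.25 = 3763.72
Landed cost (B) = invoice 135062.41 + 3763.72 + duty 32419.79 = 171245.92
Difference = |176487.30 − 171245.92| = 5241.38

Supplier B is cheaper by CHF 5241.38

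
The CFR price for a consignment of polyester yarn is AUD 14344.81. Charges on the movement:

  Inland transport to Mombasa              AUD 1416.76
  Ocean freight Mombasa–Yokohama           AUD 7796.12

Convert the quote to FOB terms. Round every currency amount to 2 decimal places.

FOB price: AUD 6548.69

Not relevant to the conversion: inland to port — on the seller under both CFR and FOB; already in the CFR price and stays in the FOB price.
From CFR to FOB, the seller no longer bears: freight.
FOB price = 14344.81 − 7796.12 = 6548.69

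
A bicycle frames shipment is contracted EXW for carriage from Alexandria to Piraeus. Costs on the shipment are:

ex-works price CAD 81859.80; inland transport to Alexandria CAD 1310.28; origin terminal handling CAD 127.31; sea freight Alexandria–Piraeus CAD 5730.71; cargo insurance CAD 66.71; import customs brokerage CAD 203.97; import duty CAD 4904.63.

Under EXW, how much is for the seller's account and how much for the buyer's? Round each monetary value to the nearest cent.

Seller: CAD 81859.80; buyer: CAD 12343.61

EXW: the seller makes goods available at their premises; the buyer bears all onward costs.
Seller's account: goods 81859.80 = 81859.80
Buyer's account: inland to port 1310.28 + origin terminal 127.31 + freight 5730.71 + insurance 66.71 + brokerage 203.97 + duty 4904.63 = 12343.61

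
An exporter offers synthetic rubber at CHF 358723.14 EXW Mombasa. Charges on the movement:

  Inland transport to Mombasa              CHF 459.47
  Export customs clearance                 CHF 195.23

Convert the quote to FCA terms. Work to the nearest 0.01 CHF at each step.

FCA price: CHF 359377.84

From EXW to FCA, the seller additionally bears: inland to port, export clearance.
FCA price = 358723.14 + 459.47 + 195.23 = 359377.84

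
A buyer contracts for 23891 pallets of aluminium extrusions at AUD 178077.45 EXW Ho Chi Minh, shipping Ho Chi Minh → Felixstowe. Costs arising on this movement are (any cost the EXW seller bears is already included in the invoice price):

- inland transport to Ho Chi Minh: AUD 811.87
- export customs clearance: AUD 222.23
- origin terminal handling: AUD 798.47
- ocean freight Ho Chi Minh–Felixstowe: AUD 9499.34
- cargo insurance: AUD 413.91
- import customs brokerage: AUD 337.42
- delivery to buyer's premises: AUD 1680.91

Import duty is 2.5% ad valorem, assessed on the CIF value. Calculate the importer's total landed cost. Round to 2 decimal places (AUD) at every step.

EXW: the seller makes goods available at their premises; the buyer bears all onward costs.
CIF value = EXW price + inland to port + export clearance + origin terminal + freight + insurance = 178077.45 + 811.87 + 222.23 + 798.47 + 9499.34 + 413.91 = 189823.27
Import duty = 189823.27 × 2.5% = 4745.58
Buyer bears: inland to port 811.87 + export clearance 222.23 + origin terminal 798.47 + freight 9499.34 + insurance 413.91 + brokerage 337.42 + delivery 1680.91 + duty 4745.58 = 18509.73
Landed cost = invoice 178077.45 + 18509.73 = 196587.18

Total landed cost: AUD 196587.18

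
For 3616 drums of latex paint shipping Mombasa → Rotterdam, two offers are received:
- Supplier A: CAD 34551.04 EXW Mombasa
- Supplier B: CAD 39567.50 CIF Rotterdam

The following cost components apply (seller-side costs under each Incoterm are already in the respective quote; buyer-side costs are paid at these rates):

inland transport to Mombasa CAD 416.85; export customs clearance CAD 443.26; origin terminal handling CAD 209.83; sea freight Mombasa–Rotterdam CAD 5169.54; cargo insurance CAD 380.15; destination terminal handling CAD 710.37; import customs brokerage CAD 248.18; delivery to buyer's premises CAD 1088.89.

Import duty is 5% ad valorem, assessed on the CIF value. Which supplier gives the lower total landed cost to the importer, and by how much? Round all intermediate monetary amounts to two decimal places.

Supplier B is cheaper by CAD 1683.32

Supplier A (EXW):
CIF value = EXW price + inland to port + export clearance + origin terminal + freight + insurance = 34551.04 + 416.85 + 443.26 + 209.83 + 5169.54 + 380.15 = 41170.67
Import duty = 41170.67 × 5% = 2058.53
Buyer bears (A): 416.85 + 443.26 + 209.83 + 5169.54 + 380.15 + 710.37 + 248.18 + 1088.89 = 8667.07
Landed cost (A) = invoice 34551.04 + 8667.07 + duty 2058.53 = 45276.64
Supplier B (CIF):
The CIF price already equals the CIF value: 39567.50
Import duty = 39567.50 × 5% = 1978.38
Buyer bears (B): 710.37 + 248.18 + 1088.89 = 2047.44
Landed cost (B) = invoice 39567.50 + 2047.44 + duty 1978.38 = 43593.32
Difference = |45276.64 − 43593.32| = 1683.32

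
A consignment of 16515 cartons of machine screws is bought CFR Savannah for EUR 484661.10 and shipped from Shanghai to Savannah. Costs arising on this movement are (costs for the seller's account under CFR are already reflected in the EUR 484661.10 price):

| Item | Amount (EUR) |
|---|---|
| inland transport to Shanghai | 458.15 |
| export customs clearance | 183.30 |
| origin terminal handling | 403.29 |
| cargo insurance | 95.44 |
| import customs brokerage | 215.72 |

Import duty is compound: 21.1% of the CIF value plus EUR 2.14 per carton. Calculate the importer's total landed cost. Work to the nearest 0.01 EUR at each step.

Total landed cost: EUR 622597.99

CFR: the seller pays costs through ocean freight to the destination port, but not insurance.
Already in the invoice (seller's account under CFR): inland to port, export clearance, origin terminal — exclude.
CIF value = CFR price + insurance = 484661.10 + 95.44 = 484756.54
Ad valorem component: 484756.54 × 21.1% = 102283.63
Specific component: 16515 × 2.14 = 35342.10
Import duty = 102283.63 + 35342.10 = 137625.73
Buyer bears: insurance 95.44 + brokerage 215.72 + duty 137625.73 = 137936.89
Landed cost = invoice 484661.10 + 137936.89 = 622597.99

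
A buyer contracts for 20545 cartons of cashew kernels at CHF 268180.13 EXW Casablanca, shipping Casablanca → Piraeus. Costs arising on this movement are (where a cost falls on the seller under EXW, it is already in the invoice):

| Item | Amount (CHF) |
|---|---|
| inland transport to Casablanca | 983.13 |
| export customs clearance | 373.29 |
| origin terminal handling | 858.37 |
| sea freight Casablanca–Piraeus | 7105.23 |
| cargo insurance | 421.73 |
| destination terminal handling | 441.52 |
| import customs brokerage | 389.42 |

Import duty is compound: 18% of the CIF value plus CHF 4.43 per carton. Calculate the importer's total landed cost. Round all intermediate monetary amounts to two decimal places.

Total landed cost: CHF 419793.11

EXW: the seller makes goods available at their premises; the buyer bears all onward costs.
CIF value = EXW price + inland to port + export clearance + origin terminal + freight + insurance = 268180.13 + 983.13 + 373.29 + 858.37 + 7105.23 + 421.73 = 277921.88
Ad valorem component: 277921.88 × 18% = 50025.94
Specific component: 20545 × 4.43 = 91014.35
Import duty = 50025.94 + 91014.35 = 141040.29
Buyer bears: inland to port 983.13 + export clearance 373.29 + origin terminal 858.37 + freight 7105.23 + insurance 421.73 + destination terminal 441.52 + brokerage 389.42 + duty 141040.29 = 151612.98
Landed cost = invoice 268180.13 + 151612.98 = 419793.11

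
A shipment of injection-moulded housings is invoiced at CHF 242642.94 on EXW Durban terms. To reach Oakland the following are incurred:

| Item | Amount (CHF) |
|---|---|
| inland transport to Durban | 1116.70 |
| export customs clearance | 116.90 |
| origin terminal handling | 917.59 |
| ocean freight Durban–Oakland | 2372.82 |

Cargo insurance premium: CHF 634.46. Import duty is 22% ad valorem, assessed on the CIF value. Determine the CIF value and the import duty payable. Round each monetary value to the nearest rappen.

CIF = EXW price + pre-shipment costs + freight + insurance
CIF = 242642.94 + 1116.70 + 116.90 + 917.59 + 2372.82 + 634.46 = 247801.41
Import duty = 247801.41 × 22% = 54516.31

CIF value: CHF 247801.41; import duty: CHF 54516.31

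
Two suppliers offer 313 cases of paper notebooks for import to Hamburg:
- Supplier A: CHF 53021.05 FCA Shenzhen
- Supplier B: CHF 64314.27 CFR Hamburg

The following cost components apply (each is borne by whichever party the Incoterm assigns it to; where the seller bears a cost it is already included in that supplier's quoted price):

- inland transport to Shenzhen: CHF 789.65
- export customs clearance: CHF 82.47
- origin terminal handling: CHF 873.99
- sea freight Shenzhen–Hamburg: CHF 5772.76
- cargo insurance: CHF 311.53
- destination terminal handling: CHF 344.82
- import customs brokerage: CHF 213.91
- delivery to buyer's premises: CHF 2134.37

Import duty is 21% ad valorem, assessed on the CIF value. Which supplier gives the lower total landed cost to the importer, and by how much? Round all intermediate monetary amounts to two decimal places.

Supplier A is cheaper by CHF 5622.23

Supplier A (FCA):
CIF value = FCA price + origin terminal + freight + insurance = 53021.05 + 873.99 + 5772.76 + 311.53 = 59979.33
Import duty = 59979.33 × 21% = 12595.66
Buyer bears (A): 873.99 + 5772.76 + 311.53 + 344.82 + 213.91 + 2134.37 = 9651.38
Landed cost (A) = invoice 53021.05 + 9651.38 + duty 12595.66 = 75268.09
Supplier B (CFR):
CIF value = CFR price + insurance = 64314.27 + 311.53 = 64625.80
Import duty = 64625.80 × 21% = 13571.42
Buyer bears (B): 311.53 + 344.82 + 213.91 + 2134.37 = 3004.63
Landed cost (B) = invoice 64314.27 + 3004.63 + duty 13571.42 = 80890.32
Difference = |75268.09 − 80890.32| = 5622.23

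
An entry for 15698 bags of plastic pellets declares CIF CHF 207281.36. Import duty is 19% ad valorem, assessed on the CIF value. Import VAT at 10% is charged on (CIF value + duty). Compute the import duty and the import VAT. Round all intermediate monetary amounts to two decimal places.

Import duty = 207281.36 × 19% = 39383.46
VAT base = CIF + duty = 207281.36 + 39383.46 = 246664.82
Import VAT = 246664.82 × 10% = 24666.48

Import duty: CHF 39383.46; import VAT: CHF 24666.48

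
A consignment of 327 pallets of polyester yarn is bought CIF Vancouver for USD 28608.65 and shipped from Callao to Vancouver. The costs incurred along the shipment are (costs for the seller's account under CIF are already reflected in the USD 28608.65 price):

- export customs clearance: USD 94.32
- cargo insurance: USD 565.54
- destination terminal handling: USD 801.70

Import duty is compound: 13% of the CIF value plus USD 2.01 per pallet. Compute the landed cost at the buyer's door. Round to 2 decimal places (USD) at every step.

Total landed cost: USD 33786.74

CIF: the seller pays costs through ocean freight and marine insurance to the destination port.
Already in the invoice (seller's account under CIF): export clearance, insurance — exclude.
The CIF price already equals the CIF value: 28608.65
Ad valorem component: 28608.65 × 13% = 3719.12
Specific component: 327 × 2.01 = 657.27
Import duty = 3719.12 + 657.27 = 4376.39
Buyer bears: destination terminal 801.70 + duty 4376.39 = 5178.09
Landed cost = invoice 28608.65 + 5178.09 = 33786.74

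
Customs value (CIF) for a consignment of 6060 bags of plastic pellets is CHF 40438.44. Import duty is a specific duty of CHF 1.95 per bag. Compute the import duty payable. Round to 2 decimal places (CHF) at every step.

Import duty = 6060 × 1.95 = 11817.00

Import duty: CHF 11817.00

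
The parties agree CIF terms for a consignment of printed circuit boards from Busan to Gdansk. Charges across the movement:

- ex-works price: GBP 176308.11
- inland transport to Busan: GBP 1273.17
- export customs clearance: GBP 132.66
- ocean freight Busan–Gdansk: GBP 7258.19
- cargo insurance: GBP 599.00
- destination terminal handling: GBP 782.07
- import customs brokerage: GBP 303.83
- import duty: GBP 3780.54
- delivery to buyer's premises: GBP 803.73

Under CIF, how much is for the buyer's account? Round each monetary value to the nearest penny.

CIF: the seller pays costs through ocean freight and marine insurance to the destination port.
Seller's account: goods 176308.11 + inland to port 1273.17 + export clearance 132.66 + freight 7258.19 + insurance 599.00 = 185571.13
Buyer's account: destination terminal 782.07 + brokerage 303.83 + duty 3780.54 + delivery 803.73 = 5670.17

Buyer's account: GBP 5670.17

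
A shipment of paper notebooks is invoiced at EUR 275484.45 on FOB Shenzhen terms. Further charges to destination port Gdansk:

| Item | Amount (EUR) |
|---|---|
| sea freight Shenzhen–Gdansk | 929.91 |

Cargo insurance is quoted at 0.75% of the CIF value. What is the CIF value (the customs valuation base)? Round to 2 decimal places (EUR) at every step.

CIF value: EUR 278503.13

Let C be the CIF value. C = FOB price + freight + 0.75% × C
C − 0.75% × C = 275484.45 + 929.91
0.9925 × C = 276414.36
C = 276414.36 / 0.9925 = 278503.13
Insurance premium = 0.75% × 278503.13 = 2088.77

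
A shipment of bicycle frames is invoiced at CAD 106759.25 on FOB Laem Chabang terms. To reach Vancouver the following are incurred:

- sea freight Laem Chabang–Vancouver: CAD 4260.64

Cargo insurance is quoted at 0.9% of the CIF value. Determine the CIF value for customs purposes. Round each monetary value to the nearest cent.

Let C be the CIF value. C = FOB price + freight + 0.9% × C
C − 0.9% × C = 106759.25 + 4260.64
0.991 × C = 111019.89
C = 111019.89 / 0.991 = 112028.14
Insurance premium = 0.9% × 112028.14 = 1008.25

CIF value: CAD 112028.14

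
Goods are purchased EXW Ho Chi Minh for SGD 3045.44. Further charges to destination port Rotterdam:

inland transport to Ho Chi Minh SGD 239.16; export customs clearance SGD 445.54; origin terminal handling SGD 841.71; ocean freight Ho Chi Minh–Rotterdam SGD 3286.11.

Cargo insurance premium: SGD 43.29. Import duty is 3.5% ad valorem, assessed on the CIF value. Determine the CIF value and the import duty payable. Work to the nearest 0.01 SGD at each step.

CIF = EXW price + pre-shipment costs + freight + insurance
CIF = 3045.44 + 239.16 + 445.54 + 841.71 + 3286.11 + 43.29 = 7901.25
Import duty = 7901.25 × 3.5% = 276.54

CIF value: SGD 7901.25; import duty: SGD 276.54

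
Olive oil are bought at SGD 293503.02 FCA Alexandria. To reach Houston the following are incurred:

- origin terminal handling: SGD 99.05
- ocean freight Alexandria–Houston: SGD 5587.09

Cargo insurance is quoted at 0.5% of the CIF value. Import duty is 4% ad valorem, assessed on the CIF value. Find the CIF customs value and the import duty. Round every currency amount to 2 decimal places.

Let C be the CIF value. C = FCA price + pre-shipment costs + freight + 0.5% × C
C − 0.5% × C = 293503.02 + 99.05 + 5587.09
0.995 × C = 299189.16
C = 299189.16 / 0.995 = 300692.62
Insurance premium = 0.5% × 300692.62 = 1503.46
Import duty = 300692.62 × 4% = 12027.70

CIF value: SGD 300692.62; import duty: SGD 12027.70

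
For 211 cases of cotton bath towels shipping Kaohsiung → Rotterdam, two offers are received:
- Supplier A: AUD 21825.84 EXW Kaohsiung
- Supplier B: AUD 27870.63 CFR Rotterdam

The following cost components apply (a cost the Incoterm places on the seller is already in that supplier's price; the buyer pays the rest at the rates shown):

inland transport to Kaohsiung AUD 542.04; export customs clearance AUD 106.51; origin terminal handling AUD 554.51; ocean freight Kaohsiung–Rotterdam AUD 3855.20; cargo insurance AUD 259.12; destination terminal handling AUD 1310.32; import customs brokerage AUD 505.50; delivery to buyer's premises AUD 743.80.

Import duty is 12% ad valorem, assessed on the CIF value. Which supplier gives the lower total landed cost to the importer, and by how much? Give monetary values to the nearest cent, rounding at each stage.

Supplier A is cheaper by AUD 1104.91

Supplier A (EXW):
CIF value = EXW price + inland to port + export clearance + origin terminal + freight + insurance = 21825.84 + 542.04 + 106.51 + 554.51 + 3855.20 + 259.12 = 27143.22
Import duty = 27143.22 × 12% = 3257.19
Buyer bears (A): 542.04 + 106.51 + 554.51 + 3855.20 + 259.12 + 1310.32 + 505.50 + 743.80 = 7877.00
Landed cost (A) = invoice 21825.84 + 7877.00 + duty 3257.19 = 32960.03
Supplier B (CFR):
CIF value = CFR price + insurance = 27870.63 + 259.12 = 28129.75
Import duty = 28129.75 × 12% = 3375.57
Buyer bears (B): 259.12 + 1310.32 + 505.50 + 743.80 = 2818.74
Landed cost (B) = invoice 27870.63 + 2818.74 + duty 3375.57 = 34064.94
Difference = |32960.03 − 34064.94| = 1104.91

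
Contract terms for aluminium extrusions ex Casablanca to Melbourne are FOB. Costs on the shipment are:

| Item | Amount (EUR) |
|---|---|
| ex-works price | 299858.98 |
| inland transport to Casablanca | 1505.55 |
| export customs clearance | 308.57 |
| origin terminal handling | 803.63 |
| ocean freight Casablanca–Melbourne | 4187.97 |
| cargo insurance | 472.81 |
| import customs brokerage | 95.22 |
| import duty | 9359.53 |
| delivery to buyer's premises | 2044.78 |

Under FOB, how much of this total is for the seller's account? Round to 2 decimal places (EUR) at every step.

Seller's account: EUR 302476.73

FOB: the seller bears costs until goods are on board at the origin port; the buyer bears freight, insurance and all costs thereafter.
Seller's account: goods 299858.98 + inland to port 1505.55 + export clearance 308.57 + origin terminal 803.63 = 302476.73
Buyer's account: freight 4187.97 + insurance 472.81 + brokerage 95.22 + duty 9359.53 + delivery 2044.78 = 16160.31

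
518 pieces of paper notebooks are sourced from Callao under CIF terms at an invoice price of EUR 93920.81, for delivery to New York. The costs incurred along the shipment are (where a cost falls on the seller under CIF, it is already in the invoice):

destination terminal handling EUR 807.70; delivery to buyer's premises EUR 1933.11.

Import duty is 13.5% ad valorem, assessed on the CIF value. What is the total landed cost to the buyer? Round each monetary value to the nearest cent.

Total landed cost: EUR 109340.93

CIF: the seller pays costs through ocean freight and marine insurance to the destination port.
The CIF price already equals the CIF value: 93920.81
Import duty = 93920.81 × 13.5% = 12679.31
Buyer bears: destination terminal 807.70 + delivery 1933.11 + duty 12679.31 = 15420.12
Landed cost = invoice 93920.81 + 15420.12 = 109340.93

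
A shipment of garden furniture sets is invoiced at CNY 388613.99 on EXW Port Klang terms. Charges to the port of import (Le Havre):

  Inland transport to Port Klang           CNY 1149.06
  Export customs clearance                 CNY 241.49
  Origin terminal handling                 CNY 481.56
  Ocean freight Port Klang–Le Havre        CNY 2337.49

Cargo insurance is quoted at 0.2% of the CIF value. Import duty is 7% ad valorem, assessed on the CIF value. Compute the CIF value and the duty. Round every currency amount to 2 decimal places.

CIF value: CNY 393610.81; import duty: CNY 27552.76

Let C be the CIF value. C = EXW price + pre-shipment costs + freight + 0.2% × C
C − 0.2% × C = 388613.99 + 1149.06 + 241.49 + 481.56 + 2337.49
0.998 × C = 392823.59
C = 392823.59 / 0.998 = 393610.81
Insurance premium = 0.2% × 393610.81 = 787.22
Import duty = 393610.81 × 7% = 27552.76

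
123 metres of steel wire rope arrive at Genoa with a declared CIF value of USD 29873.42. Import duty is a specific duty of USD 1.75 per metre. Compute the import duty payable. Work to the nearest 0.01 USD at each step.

Import duty = 123 × 1.75 = 215.25

Import duty: USD 215.25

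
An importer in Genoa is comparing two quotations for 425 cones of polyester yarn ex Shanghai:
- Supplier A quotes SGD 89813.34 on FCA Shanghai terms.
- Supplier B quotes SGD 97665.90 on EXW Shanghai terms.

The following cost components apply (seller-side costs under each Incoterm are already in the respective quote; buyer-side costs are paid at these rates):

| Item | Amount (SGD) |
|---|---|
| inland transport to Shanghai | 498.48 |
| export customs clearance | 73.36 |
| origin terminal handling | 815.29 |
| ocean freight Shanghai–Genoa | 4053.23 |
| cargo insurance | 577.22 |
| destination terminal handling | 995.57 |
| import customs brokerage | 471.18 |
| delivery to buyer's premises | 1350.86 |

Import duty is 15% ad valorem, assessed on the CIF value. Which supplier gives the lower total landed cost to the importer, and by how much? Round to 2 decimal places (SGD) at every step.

Supplier A is cheaper by SGD 9688.06

Supplier A (FCA):
CIF value = FCA price + origin terminal + freight + insurance = 89813.34 + 815.29 + 4053.23 + 577.22 = 95259.08
Import duty = 95259.08 × 15% = 14288.86
Buyer bears (A): 815.29 + 4053.23 + 577.22 + 995.57 + 471.18 + 1350.86 = 8263.35
Landed cost (A) = invoice 89813.34 + 8263.35 + duty 14288.86 = 112365.55
Supplier B (EXW):
CIF value = EXW price + inland to port + export clearance + origin terminal + freight + insurance = 97665.90 + 498.48 + 73.36 + 815.29 + 4053.23 + 577.22 = 103683.48
Import duty = 103683.48 × 15% = 15552.52
Buyer bears (B): 498.48 + 73.36 + 815.29 + 4053.23 + 577.22 + 995.57 + 471.18 + 1350.86 = 8835.19
Landed cost (B) = invoice 97665.90 + 8835.19 + duty 15552.52 = 122053.61
Difference = |112365.55 − 122053.61| = 9688.06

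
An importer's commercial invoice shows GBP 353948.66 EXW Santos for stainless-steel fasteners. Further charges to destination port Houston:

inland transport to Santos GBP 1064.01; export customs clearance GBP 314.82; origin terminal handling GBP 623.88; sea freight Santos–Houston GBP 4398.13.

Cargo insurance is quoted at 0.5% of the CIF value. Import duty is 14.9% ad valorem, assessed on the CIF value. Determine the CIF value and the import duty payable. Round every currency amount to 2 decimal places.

CIF value: GBP 362160.30; import duty: GBP 53961.88

Let C be the CIF value. C = EXW price + pre-shipment costs + freight + 0.5% × C
C − 0.5% × C = 353948.66 + 1064.01 + 314.82 + 623.88 + 4398.13
0.995 × C = 360349.50
C = 360349.50 / 0.995 = 362160.30
Insurance premium = 0.5% × 362160.30 = 1810.80
Import duty = 362160.30 × 14.9% = 53961.88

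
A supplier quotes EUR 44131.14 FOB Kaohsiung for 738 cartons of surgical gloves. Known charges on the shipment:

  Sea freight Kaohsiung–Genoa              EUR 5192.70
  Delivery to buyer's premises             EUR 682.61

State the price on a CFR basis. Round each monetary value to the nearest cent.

Not relevant to the conversion: delivery — on the buyer under both terms; not part of either seller's price.
From FOB to CFR, the seller additionally bears: freight.
CFR price = 44131.14 + 5192.70 = 49323.84

CFR price: EUR 49323.84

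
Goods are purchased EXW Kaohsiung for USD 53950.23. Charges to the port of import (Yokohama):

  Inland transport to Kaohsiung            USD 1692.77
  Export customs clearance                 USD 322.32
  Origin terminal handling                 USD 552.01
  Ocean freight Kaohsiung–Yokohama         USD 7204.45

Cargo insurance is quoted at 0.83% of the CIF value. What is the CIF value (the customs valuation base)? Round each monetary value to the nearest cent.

Let C be the CIF value. C = EXW price + pre-shipment costs + freight + 0.83% × C
C − 0.83% × C = 53950.23 + 1692.77 + 322.32 + 552.01 + 7204.45
0.9917 × C = 63721.78
C = 63721.78 / 0.9917 = 64255.10
Insurance premium = 0.83% × 64255.10 = 533.32

CIF value: USD 64255.10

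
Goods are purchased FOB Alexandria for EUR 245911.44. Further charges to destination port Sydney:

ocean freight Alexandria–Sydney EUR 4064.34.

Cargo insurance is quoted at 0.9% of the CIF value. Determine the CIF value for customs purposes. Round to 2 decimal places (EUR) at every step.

CIF value: EUR 252245.99

Let C be the CIF value. C = FOB price + freight + 0.9% × C
C − 0.9% × C = 245911.44 + 4064.34
0.991 × C = 249975.78
C = 249975.78 / 0.991 = 252245.99
Insurance premium = 0.9% × 252245.99 = 2270.21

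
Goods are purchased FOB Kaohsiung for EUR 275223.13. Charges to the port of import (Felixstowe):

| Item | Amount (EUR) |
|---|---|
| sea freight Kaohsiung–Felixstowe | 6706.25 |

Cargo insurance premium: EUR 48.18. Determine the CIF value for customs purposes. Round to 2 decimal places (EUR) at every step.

CIF value: EUR 281977.56

CIF = FOB price + freight + insurance
CIF = 275223.13 + 6706.25 + 48.18 = 281977.56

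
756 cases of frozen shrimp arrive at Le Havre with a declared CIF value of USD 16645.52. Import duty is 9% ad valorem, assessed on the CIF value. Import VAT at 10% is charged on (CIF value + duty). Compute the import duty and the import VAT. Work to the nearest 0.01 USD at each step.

Import duty = 16645.52 × 9% = 1498.10
VAT base = CIF + duty = 16645.52 + 1498.10 = 18143.62
Import VAT = 18143.62 × 10% = 1814.36

Import duty: USD 1498.10; import VAT: USD 1814.36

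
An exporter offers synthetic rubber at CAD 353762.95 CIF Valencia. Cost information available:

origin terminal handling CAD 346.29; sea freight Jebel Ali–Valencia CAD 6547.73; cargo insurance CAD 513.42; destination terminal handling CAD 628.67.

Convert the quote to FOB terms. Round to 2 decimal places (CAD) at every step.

Not relevant to the conversion: origin terminal — on the seller under both CIF and FOB; already in the CIF price and stays in the FOB price. destination terminal — on the buyer under both terms; not part of either seller's price.
From CIF to FOB, the seller no longer bears: freight, insurance.
FOB price = 353762.95 − 6547.73 − 513.42 = 346701.80

FOB price: CAD 346701.80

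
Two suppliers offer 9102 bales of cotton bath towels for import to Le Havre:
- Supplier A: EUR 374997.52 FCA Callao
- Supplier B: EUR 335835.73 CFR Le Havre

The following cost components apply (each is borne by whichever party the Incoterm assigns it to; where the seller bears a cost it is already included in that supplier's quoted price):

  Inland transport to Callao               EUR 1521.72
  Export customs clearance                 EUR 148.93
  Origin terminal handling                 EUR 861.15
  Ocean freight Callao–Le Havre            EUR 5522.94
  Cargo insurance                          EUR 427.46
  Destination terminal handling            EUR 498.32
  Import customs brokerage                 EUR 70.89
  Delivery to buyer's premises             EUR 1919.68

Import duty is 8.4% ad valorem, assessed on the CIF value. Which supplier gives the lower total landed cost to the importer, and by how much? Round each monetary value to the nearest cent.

Supplier A (FCA):
CIF value = FCA price + origin terminal + freight + insurance = 374997.52 + 861.15 + 5522.94 + 427.46 = 381809.07
Import duty = 381809.07 × 8.4% = 32071.96
Buyer bears (A): 861.15 + 5522.94 + 427.46 + 498.32 + 70.89 + 1919.68 = 9300.44
Landed cost (A) = invoice 374997.52 + 9300.44 + duty 32071.96 = 416369.92
Supplier B (CFR):
CIF value = CFR price + insurance = 335835.73 + 427.46 = 336263.19
Import duty = 336263.19 × 8.4% = 28246.11
Buyer bears (B): 427.46 + 498.32 + 70.89 + 1919.68 = 2916.35
Landed cost (B) = invoice 335835.73 + 2916.35 + duty 28246.11 = 366998.19
Difference = |416369.92 − 366998.19| = 49371.73

Supplier B is cheaper by EUR 49371.73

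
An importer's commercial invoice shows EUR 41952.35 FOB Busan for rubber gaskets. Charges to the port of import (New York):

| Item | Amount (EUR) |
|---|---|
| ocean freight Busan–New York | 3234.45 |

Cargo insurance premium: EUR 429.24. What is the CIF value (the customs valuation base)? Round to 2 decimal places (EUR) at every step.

CIF = FOB price + freight + insurance
CIF = 41952.35 + 3234.45 + 429.24 = 45616.04

CIF value: EUR 45616.04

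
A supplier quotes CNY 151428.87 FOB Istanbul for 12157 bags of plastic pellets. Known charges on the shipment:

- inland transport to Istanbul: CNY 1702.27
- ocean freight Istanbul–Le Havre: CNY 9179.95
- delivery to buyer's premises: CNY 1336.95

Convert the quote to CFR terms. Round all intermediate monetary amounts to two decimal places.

Not relevant to the conversion: inland to port — on the seller under both FOB and CFR; already in the FOB price and stays in the CFR price. delivery — on the buyer under both terms; not part of either seller's price.
From FOB to CFR, the seller additionally bears: freight.
CFR price = 151428.87 + 9179.95 = 160608.82

CFR price: CNY 160608.82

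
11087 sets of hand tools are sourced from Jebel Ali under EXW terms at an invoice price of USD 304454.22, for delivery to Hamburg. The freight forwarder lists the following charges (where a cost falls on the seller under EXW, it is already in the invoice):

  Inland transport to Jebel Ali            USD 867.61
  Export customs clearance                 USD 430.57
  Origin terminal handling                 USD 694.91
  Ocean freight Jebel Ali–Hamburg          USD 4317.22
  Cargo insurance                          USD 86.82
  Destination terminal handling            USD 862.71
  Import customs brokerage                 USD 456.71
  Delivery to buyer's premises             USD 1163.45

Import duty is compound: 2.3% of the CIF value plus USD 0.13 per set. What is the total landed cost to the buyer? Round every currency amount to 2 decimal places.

EXW: the seller makes goods available at their premises; the buyer bears all onward costs.
CIF value = EXW price + inland to port + export clearance + origin terminal + freight + insurance = 304454.22 + 867.61 + 430.57 + 694.91 + 4317.22 + 86.82 = 310851.35
Ad valorem component: 310851.35 × 2.3% = 7149.58
Specific component: 11087 × 0.13 = 1441.31
Import duty = 7149.58 + 1441.31 = 8590.89
Buyer bears: inland to port 867.61 + export clearance 430.57 + origin terminal 694.91 + freight 4317.22 + insurance 86.82 + destination terminal 862.71 + brokerage 456.71 + delivery 1163.45 + duty 8590.89 = 17470.89
Landed cost = invoice 304454.22 + 17470.89 = 321925.11

Total landed cost: USD 321925.11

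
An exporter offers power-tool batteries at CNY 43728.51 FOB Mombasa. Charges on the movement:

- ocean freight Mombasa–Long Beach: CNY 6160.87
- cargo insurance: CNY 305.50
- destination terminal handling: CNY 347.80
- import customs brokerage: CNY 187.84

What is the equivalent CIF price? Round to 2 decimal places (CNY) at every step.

Not relevant to the conversion: destination terminal, brokerage — on the buyer under both terms; not part of either seller's price.
From FOB to CIF, the seller additionally bears: freight, insurance.
CIF price = 43728.51 + 6160.87 + 305.50 = 50194.88

CIF price: CNY 50194.88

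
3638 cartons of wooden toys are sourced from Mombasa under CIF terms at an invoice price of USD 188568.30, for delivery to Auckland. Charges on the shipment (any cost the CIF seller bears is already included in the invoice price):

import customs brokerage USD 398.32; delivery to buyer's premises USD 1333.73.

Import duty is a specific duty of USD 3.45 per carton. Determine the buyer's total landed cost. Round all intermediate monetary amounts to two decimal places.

CIF: the seller pays costs through ocean freight and marine insurance to the destination port.
The CIF price already equals the CIF value: 188568.30
Import duty = 3638 × 3.45 = 12551.10
Buyer bears: brokerage 398.32 + delivery 1333.73 + duty 12551.10 = 14283.15
Landed cost = invoice 188568.30 + 14283.15 = 202851.45

Total landed cost: USD 202851.45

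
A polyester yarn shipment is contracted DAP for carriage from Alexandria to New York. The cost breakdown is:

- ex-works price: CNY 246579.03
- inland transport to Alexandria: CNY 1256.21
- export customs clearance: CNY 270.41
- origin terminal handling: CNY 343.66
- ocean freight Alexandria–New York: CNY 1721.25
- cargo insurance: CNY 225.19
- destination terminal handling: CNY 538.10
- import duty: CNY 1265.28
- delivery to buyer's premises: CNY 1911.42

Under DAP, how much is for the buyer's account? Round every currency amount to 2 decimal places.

Buyer's account: CNY 1265.28

DAP: the seller bears all costs to the named destination except import duty and clearance.
Seller's account: goods 246579.03 + inland to port 1256.21 + export clearance 270.41 + origin terminal 343.66 + freight 1721.25 + insurance 225.19 + destination terminal 538.10 + delivery 1911.42 = 252845.27
Buyer's account: duty 1265.28 = 1265.28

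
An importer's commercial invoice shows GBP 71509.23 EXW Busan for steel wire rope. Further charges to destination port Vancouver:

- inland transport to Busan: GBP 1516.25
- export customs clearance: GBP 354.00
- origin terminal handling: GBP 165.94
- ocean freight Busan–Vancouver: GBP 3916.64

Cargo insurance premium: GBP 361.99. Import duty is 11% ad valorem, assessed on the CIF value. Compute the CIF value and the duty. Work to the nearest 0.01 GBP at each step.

CIF value: GBP 77824.05; import duty: GBP 8560.65

CIF = EXW price + pre-shipment costs + freight + insurance
CIF = 71509.23 + 1516.25 + 354.00 + 165.94 + 3916.64 + 361.99 = 77824.05
Import duty = 77824.05 × 11% = 8560.65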